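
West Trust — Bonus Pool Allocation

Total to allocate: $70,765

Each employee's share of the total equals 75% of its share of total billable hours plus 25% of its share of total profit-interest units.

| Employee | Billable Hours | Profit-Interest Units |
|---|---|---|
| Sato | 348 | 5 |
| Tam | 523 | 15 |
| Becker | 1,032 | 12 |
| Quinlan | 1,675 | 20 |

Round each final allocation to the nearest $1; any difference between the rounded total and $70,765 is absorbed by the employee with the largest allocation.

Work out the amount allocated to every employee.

Sato: $6,863; Tam: $12,861; Becker: $19,391; Quinlan: $31,650

Billable hours total 3,578; profit-interest units total 52.
Blended shares (75% billable hours + 25% profit-interest units): Sato 0.0970; Tam 0.1817; Becker 0.2740; Quinlan 0.4473.
Proportional shares: Sato 6,863.09; Tam 12,861.09; Becker 19,390.62; Quinlan 31,650.20.
At nearest $1: Sato $6,863; Tam $12,861; Becker $19,391; Quinlan $31,650. Sum = $70,765.
No rounding difference to absorb.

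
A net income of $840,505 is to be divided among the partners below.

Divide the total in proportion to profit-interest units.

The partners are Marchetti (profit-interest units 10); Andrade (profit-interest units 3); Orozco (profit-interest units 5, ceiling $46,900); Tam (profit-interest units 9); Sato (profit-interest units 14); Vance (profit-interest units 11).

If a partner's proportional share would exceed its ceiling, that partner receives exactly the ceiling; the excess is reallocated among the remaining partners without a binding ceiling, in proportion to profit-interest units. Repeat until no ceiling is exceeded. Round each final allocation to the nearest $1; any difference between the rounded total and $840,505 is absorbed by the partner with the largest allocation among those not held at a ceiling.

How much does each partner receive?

Profit-interest units total: 52.
Pro-rata shares before constraints: Marchetti 161,635.58; Andrade 48,490.67; Orozco 80,817.79; Tam 145,472.02; Sato 226,289.81; Vance 177,799.13.
Cap binds for Orozco ($46,900); remaining pool $793,605 reallocated over remaining profit-interest units 47.
Redistributed shares: Marchetti 168,852.13 → $168,852; Andrade 50,655.64 → $50,656; Tam 151,966.91 → $151,967; Sato 236,392.98 → $236,393; Vance 185,737.34 → $185,737.

Marchetti: $168,852; Andrade: $50,656; Orozco: $46,900; Tam: $151,967; Sato: $236,393; Vance: $185,737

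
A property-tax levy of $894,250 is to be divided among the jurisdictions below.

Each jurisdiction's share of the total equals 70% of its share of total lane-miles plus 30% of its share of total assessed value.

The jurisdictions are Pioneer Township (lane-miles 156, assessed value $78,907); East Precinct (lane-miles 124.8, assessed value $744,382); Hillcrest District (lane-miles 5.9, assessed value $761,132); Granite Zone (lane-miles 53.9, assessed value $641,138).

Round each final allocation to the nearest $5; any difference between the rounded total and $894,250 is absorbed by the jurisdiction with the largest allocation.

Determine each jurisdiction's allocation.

Pioneer Township: $296,220 · East Precinct: $319,095 · Hillcrest District: $102,590 · Granite Zone: $176,345

Totals — lane-miles 340.6, assessed value 2,225,559.
Blended shares (70% lane-miles + 30% assessed value): Pioneer Township 0.3312; East Precinct 0.3568; Hillcrest District 0.1147; Granite Zone 0.1972.
Raw shares: Pioneer Township 296,217.77; East Precinct 319,094.74; Hillcrest District 102,592.32; Granite Zone 176,345.17.
After rounding ($5): Pioneer Township $296,220; East Precinct $319,095; Hillcrest District $102,590; Granite Zone $176,345. Sum = $894,250.
No rounding difference to absorb.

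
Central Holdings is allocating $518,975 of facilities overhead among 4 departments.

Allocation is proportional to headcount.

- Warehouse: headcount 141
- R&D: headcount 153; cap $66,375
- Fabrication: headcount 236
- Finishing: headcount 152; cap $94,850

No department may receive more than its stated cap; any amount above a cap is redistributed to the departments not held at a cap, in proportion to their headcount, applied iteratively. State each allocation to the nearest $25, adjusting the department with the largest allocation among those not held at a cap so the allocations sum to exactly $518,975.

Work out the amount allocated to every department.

Combined headcount = 682.
Proportional shares (ignoring caps): Warehouse 107,295.42; R&D 116,426.94; Fabrication 179,586.66; Finishing 115,665.98.
Cap binds for R&D ($66,375), Finishing ($94,850); remaining pool $357,750 reallocated over remaining headcount 377.
Shares after redistribution: Warehouse 133,800.40 → $133,800; Fabrication 223,949.60 → $223,950.

Warehouse: $133,800 · R&D: $66,375 · Fabrication: $223,950 · Finishing: $94,850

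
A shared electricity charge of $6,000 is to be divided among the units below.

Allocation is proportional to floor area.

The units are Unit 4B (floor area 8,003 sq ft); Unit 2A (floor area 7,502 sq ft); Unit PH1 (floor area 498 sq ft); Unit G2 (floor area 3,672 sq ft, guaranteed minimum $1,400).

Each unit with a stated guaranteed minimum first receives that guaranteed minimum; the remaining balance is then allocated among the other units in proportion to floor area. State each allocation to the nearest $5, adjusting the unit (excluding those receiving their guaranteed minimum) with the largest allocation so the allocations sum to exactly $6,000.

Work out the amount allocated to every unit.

Unit 4B: $2,300; Unit 2A: $2,155; Unit PH1: $145; Unit G2: $1,400

Minimums first: Unit G2 $1,400. Balance $4,600.
Balance split over remaining floor area 16,003: Unit 4B 2,300.43 → $2,300; Unit 2A 2,156.42 → $2,155; Unit PH1 143.15 → $145.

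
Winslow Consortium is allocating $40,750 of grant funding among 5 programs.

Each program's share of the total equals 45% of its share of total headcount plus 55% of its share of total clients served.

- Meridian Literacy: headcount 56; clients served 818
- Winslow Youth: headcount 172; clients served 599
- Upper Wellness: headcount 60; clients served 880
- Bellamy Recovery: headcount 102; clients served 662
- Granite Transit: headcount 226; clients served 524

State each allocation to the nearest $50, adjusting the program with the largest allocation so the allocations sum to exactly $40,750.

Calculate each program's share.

Totals — headcount 616, clients served 3,483.
Blended shares (45% headcount + 55% clients served): Meridian Literacy 0.1701; Winslow Youth 0.2202; Upper Wellness 0.1828; Bellamy Recovery 0.1790; Granite Transit 0.2478.
Unrounded shares: Meridian Literacy 6,930.73; Winslow Youth 8,974.67; Upper Wellness 7,448.77; Bellamy Recovery 7,296.26; Granite Transit 10,099.57.
Rounded to nearest $50: Meridian Literacy $6,950; Winslow Youth $8,950; Upper Wellness $7,450; Bellamy Recovery $7,300; Granite Transit $10,100. Sum = $40,750.
Rounded total matches; no reconciliation needed.

Meridian Literacy: $6,950; Winslow Youth: $8,950; Upper Wellness: $7,450; Bellamy Recovery: $7,300; Granite Transit: $10,100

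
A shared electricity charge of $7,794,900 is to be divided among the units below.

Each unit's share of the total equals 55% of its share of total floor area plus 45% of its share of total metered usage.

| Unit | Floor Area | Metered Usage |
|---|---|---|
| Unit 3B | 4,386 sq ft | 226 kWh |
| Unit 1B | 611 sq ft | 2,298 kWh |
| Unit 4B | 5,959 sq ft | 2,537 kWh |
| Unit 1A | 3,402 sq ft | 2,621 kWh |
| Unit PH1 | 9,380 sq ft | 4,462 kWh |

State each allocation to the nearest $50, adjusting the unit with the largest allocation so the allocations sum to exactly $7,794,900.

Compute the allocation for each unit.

Floor area total 23,738; metered usage total 12,144.
Combined weights (55% floor area + 45% metered usage): Unit 3B 0.1100; Unit 1B 0.0993; Unit 4B 0.2321; Unit 1A 0.1759; Unit PH1 0.3827.
Unrounded shares: Unit 3B 857,410.77; Unit 1B 774,109.87; Unit 4B 1,809,017.34; Unit 1A 1,371,473.83; Unit PH1 2,982,888.19.
After rounding ($50): Unit 3B $857,400; Unit 1B $774,100; Unit 4B $1,809,000; Unit 1A $1,371,450; Unit PH1 $2,982,900. Sum = $7,794,850.
Difference $7,794,900 − $7,794,850 = +$50 applied to largest allocation (Unit PH1): Unit PH1 becomes $2,982,950.

Unit 3B: $857,400 | Unit 1B: $774,100 | Unit 4B: $1,809,000 | Unit 1A: $1,371,450 | Unit PH1: $2,982,950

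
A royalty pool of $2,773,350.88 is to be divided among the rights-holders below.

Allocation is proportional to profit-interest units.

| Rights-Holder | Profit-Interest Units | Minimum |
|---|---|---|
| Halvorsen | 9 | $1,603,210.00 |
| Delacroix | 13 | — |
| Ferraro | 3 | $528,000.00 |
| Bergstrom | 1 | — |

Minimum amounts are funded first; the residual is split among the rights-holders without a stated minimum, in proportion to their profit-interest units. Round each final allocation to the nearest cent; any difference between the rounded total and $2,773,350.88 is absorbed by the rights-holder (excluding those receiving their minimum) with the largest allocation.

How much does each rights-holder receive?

Halvorsen: $1,603,210.00 | Delacroix: $596,273.67 | Ferraro: $528,000.00 | Bergstrom: $45,867.21

Fund the minimums — Halvorsen $1,603,210.00; Ferraro $528,000.00. Balance $642,140.88.
Balance split over remaining profit-interest units 14: Delacroix 596,273.6743 → $596,273.67; Bergstrom 45,867.2057 → $45,867.21.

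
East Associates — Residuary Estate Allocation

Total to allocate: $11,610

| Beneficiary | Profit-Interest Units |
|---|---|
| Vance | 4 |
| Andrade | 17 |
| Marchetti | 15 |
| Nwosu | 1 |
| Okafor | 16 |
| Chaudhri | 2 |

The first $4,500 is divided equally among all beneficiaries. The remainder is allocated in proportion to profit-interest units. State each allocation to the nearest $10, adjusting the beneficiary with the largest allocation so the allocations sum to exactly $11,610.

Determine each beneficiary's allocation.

Vance: $1,270; Andrade: $2,940; Marchetti: $2,690; Nwosu: $880; Okafor: $2,820; Chaudhri: $1,010

Equal tier: $4,500 ÷ 6 = $750 apiece.
Remainder $7,110 by profit-interest units (total 55): Vance 517.09 → $520; Andrade 2,197.64 → $2,200; Marchetti 1,939.09 → $1,940; Nwosu 129.27 → $130; Okafor 2,068.36 → $2,070; Chaudhri 258.55 → $260.
Rounding difference −$10 on remainder applied to Andrade.
Totals: Vance $750 + $520 = $1,270; Andrade $750 + $2,190 = $2,940; Marchetti $750 + $1,940 = $2,690; Nwosu $750 + $130 = $880; Okafor $750 + $2,070 = $2,820; Chaudhri $750 + $260 = $1,010.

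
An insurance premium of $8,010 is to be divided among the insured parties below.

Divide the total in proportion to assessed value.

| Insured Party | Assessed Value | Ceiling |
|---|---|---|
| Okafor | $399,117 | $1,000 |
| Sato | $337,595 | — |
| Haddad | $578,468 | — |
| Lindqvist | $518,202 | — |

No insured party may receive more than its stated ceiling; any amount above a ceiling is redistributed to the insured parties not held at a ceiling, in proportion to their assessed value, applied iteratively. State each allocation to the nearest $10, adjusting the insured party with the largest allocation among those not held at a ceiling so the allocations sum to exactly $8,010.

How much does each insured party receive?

Okafor: $1,000 | Sato: $1,650 | Haddad: $2,830 | Lindqvist: $2,530

Assessed value total: 1,833,382.
Unconstrained shares: Okafor 1,743.73; Sato 1,474.94; Haddad 2,527.31; Lindqvist 2,264.01.
Held at cap: Okafor ($1,000); balance $7,010 reallocated over remaining assessed value 1,434,265.
Redistributed shares: Sato 1,650.00 → $1,650; Haddad 2,827.27 → $2,830; Lindqvist 2,532.72 → $2,530.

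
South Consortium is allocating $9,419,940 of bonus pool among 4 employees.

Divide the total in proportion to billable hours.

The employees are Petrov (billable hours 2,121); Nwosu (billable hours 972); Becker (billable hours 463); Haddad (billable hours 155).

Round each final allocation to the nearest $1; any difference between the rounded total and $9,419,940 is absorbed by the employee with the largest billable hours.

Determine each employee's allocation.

Petrov: $5,383,912 | Nwosu: $2,467,308 | Becker: $1,175,271 | Haddad: $393,449

Sum of billable hours: 2,121 + 972 + 463 + 155 = 3,711.
Pro-rata amounts: Petrov 5,383,910.74; Nwosu 2,467,308.46; Becker 1,175,271.41; Haddad 393,449.39.
At nearest $1: Petrov $5,383,911; Nwosu $2,467,308; Becker $1,175,271; Haddad $393,449. Sum = $9,419,939.
Difference $9,419,940 − $9,419,939 = +$1 applied to largest billable hours (Petrov): Petrov becomes $5,383,912.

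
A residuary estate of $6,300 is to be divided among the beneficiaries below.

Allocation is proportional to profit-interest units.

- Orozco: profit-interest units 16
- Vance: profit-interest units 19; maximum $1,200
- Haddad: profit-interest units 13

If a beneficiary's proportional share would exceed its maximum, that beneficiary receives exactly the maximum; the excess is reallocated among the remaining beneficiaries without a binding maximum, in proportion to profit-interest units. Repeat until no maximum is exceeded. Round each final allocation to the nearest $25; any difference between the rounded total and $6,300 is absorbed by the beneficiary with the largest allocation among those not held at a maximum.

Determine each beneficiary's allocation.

Profit-interest units total: 48.
Pro-rata shares before constraints: Orozco 2,100.00; Vance 2,493.75; Haddad 1,706.25.
Cap binds for Vance ($1,200); balance $5,100 reallocated over remaining profit-interest units 29.
Redistributed shares: Orozco 2,813.79 → $2,825; Haddad 2,286.21 → $2,275.

Orozco: $2,825; Vance: $1,200; Haddad: $2,275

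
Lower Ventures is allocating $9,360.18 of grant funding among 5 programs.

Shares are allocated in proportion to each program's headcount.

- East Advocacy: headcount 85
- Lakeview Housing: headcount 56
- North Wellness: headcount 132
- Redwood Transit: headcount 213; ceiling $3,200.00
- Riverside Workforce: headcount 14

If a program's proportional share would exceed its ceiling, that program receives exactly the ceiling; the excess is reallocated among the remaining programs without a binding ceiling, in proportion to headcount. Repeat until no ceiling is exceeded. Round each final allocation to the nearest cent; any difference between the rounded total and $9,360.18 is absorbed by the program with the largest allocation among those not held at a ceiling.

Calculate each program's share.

Total headcount = 500.
Unconstrained shares: East Advocacy 1,591.2306; Lakeview Housing 1,048.3402; North Wellness 2,471.0875; Redwood Transit 3,987.4367; Riverside Workforce 262.08504.
Cap binds for Redwood Transit ($3,200.00); residual $6,160.18 reallocated over remaining headcount 287.
Shares after redistribution: East Advocacy 1,824.4436 → $1,824.44; Lakeview Housing 1,201.9863 → $1,201.99; North Wellness 2,833.2535 → $2,833.25; Riverside Workforce 300.4966 → $300.50.

East Advocacy: $1,824.44 | Lakeview Housing: $1,201.99 | North Wellness: $2,833.25 | Redwood Transit: $3,200.00 | Riverside Workforce: $300.50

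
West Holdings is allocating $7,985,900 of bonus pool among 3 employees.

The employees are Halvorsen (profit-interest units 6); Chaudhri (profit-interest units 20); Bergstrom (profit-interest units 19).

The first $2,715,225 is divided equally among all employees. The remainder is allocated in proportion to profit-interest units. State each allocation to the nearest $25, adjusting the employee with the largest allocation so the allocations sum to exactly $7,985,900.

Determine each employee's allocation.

Halvorsen: $1,607,825; Chaudhri: $3,247,600; Bergstrom: $3,130,475

First tranche $2,715,225 split equally: $905,075 each.
Remainder $5,270,675 by profit-interest units (total 45): Halvorsen 702,756.67 → $702,750; Chaudhri 2,342,522.22 → $2,342,525; Bergstrom 2,225,396.11 → $2,225,400.
Totals: Halvorsen $905,075 + $702,750 = $1,607,825; Chaudhri $905,075 + $2,342,525 = $3,247,600; Bergstrom $905,075 + $2,225,400 = $3,130,475.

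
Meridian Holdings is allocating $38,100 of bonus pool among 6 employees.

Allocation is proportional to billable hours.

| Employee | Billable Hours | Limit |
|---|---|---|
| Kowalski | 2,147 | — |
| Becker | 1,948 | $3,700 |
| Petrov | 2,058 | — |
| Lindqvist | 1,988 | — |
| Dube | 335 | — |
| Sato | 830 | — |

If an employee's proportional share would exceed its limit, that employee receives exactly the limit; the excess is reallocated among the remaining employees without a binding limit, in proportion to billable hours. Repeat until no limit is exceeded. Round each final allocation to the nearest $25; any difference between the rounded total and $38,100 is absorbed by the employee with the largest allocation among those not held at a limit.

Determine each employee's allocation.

Sum of billable hours: 9,306.
Unconstrained shares: Kowalski 8,790.10; Becker 7,975.37; Petrov 8,425.73; Lindqvist 8,139.14; Dube 1,371.53; Sato 3,398.13.
Cap binds for Becker ($3,700); remaining pool $34,400 reallocated over remaining billable hours 7,358.
Redistributed shares: Kowalski 10,037.62 → $10,050; Petrov 9,621.53 → $9,625; Lindqvist 9,294.26 → $9,300; Dube 1,566.19 → $1,575; Sato 3,880.40 → $3,875.
Rounding difference −$25 applied to Kowalski → $10,025.

Kowalski: $10,025 | Becker: $3,700 | Petrov: $9,625 | Lindqvist: $9,300 | Dube: $1,575 | Sato: $3,875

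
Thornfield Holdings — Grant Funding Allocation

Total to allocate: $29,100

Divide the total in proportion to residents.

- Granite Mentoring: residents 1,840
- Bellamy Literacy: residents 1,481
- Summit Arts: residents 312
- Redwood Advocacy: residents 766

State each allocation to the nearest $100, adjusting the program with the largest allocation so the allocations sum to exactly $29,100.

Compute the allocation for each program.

Total residents = 4,399.
Unrounded shares: Granite Mentoring 1,840/4,399 × $29,100 = 12,171.86; Bellamy Literacy 1,481/4,399 × $29,100 = 9,797.02; Summit Arts 312/4,399 × $29,100 = 2,063.92; Redwood Advocacy 766/4,399 × $29,100 = 5,067.20.
After rounding ($100): Granite Mentoring $12,200; Bellamy Literacy $9,800; Summit Arts $2,100; Redwood Advocacy $5,100. Sum = $29,200.
Difference $29,100 − $29,200 = −$100 applied to largest allocation (Granite Mentoring): Granite Mentoring becomes $12,100.

Granite Mentoring: $12,100 | Bellamy Literacy: $9,800 | Summit Arts: $2,100 | Redwood Advocacy: $5,100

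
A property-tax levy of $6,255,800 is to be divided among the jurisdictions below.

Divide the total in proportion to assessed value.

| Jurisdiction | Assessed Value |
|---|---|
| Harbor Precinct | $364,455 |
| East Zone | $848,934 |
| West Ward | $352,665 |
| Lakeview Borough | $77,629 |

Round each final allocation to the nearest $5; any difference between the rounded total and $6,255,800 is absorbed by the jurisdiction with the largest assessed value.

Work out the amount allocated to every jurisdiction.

Harbor Precinct: $1,387,105 | East Zone: $3,231,010 | West Ward: $1,342,230 | Lakeview Borough: $295,455

Sum of assessed value: 1,643,683.
Proportional shares: Harbor Precinct 364,455/1,643,683 × $6,255,800 = 1,387,102.98; East Zone 848,934/1,643,683 × $6,255,800 = 3,231,013.11; West Ward 352,665/1,643,683 × $6,255,800 = 1,342,230.65; Lakeview Borough 77,629/1,643,683 × $6,255,800 = 295,453.26.
At nearest $5: Harbor Precinct $1,387,105; East Zone $3,231,015; West Ward $1,342,230; Lakeview Borough $295,455. Sum = $6,255,805.
Difference $6,255,800 − $6,255,805 = −$5 applied to largest assessed value (East Zone): East Zone becomes $3,231,010.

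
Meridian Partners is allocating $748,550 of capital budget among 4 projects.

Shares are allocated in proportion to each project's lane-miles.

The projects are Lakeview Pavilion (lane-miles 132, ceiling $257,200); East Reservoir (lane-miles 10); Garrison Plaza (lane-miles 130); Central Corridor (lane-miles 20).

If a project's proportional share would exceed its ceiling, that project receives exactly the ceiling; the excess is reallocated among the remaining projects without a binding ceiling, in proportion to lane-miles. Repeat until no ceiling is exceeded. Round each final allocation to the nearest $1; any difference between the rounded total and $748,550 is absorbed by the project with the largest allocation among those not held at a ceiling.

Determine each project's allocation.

Lane-miles total: 292.
Proportional shares (ignoring caps): Lakeview Pavilion 338,385.62; East Reservoir 25,635.27; Garrison Plaza 333,258.56; Central Corridor 51,270.55.
Held at cap: Lakeview Pavilion ($257,200); balance $491,350 reallocated over remaining lane-miles 160.
Redistributed shares: East Reservoir 30,709.38 → $30,709; Garrison Plaza 399,221.88 → $399,222; Central Corridor 61,418.75 → $61,419.

Lakeview Pavilion: $257,200; East Reservoir: $30,709; Garrison Plaza: $399,222; Central Corridor: $61,419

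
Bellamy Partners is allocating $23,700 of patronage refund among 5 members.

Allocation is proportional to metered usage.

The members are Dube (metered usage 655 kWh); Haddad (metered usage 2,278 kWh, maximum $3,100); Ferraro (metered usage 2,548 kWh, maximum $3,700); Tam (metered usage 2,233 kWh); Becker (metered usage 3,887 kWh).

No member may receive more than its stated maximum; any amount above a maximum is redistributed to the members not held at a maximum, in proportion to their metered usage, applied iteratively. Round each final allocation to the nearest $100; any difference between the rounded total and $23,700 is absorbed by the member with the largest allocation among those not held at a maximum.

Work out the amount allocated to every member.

Total metered usage = 11,601.
Proportional shares (ignoring caps): Dube 1,338.12; Haddad 4,653.79; Ferraro 5,205.38; Tam 4,561.86; Becker 7,940.86.
Held at cap: Haddad ($3,100), Ferraro ($3,700); remaining pool $16,900 reallocated over remaining metered usage 6,775.
Redistributed shares: Dube 1,633.87 → $1,600; Tam 5,570.14 → $5,600; Becker 9,695.99 → $9,700.

Dube: $1,600 | Haddad: $3,100 | Ferraro: $3,700 | Tam: $5,600 | Becker: $9,700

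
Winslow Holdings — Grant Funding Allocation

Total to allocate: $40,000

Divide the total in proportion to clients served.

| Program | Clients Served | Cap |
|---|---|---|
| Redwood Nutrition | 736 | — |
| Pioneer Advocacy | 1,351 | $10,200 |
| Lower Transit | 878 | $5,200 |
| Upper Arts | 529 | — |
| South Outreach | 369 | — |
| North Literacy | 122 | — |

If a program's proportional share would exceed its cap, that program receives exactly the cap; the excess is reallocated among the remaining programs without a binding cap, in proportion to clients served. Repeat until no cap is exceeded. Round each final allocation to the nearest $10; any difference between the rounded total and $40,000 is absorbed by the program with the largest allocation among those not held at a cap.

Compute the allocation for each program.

Clients served total: 3,985.
Pro-rata shares before constraints: Redwood Nutrition 7,387.70; Pioneer Advocacy 13,560.85; Lower Transit 8,813.05; Upper Arts 5,309.91; South Outreach 3,703.89; North Literacy 1,224.59.
Held at cap: Pioneer Advocacy ($10,200), Lower Transit ($5,200); remaining pool $24,600 reallocated over remaining clients served 1,756.
Redistributed shares: Redwood Nutrition 10,310.71 → $10,310; Upper Arts 7,410.82 → $7,410; South Outreach 5,169.36 → $5,170; North Literacy 1,709.11 → $1,710.

Redwood Nutrition: $10,310; Pioneer Advocacy: $10,200; Lower Transit: $5,200; Upper Arts: $7,410; South Outreach: $5,170; North Literacy: $1,710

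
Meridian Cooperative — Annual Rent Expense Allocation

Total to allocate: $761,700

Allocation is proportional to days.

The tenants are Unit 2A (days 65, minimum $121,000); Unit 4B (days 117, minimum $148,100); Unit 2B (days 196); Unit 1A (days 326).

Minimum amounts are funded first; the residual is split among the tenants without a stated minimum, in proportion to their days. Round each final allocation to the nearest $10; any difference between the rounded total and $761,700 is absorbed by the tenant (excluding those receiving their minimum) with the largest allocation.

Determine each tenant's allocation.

Unit 2A: $121,000; Unit 4B: $148,100; Unit 2B: $184,960; Unit 1A: $307,640

Fund the minimums — Unit 2A $121,000; Unit 4B $148,100. Residual $492,600.
Residual split over remaining days 522: Unit 2B 184,960.92 → $184,960; Unit 1A 307,639.08 → $307,640.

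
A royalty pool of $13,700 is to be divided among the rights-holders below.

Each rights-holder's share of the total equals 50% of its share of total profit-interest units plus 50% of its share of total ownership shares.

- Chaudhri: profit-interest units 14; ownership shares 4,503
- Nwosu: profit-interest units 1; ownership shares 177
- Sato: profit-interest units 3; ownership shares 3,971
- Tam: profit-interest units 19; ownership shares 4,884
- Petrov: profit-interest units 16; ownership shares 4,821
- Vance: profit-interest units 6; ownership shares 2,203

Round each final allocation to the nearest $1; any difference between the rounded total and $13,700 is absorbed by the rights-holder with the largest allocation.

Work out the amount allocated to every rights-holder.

Chaudhri: $3,126 · Nwosu: $175 · Sato: $1,671 · Tam: $3,833 · Petrov: $3,464 · Vance: $1,431

Totals — profit-interest units 59, ownership shares 20,559.
Combined weights (50% profit-interest units + 50% ownership shares): Chaudhri 0.2282; Nwosu 0.0128; Sato 0.1220; Tam 0.2798; Petrov 0.2528; Vance 0.1044.
Raw shares: Chaudhri 3,125.77; Nwosu 175.08; Sato 1,671.39; Tam 3,833.22; Petrov 3,463.92; Vance 1,430.62.
After rounding ($1): Chaudhri $3,126; Nwosu $175; Sato $1,671; Tam $3,833; Petrov $3,464; Vance $1,431. Sum = $13,700.
Sum already equals the total — no adjustment.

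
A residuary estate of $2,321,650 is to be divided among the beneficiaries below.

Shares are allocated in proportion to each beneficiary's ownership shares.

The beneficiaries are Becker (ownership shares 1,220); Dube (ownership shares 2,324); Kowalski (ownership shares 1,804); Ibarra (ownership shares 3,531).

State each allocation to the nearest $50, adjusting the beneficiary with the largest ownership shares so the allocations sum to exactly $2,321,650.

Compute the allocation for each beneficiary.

Ownership shares total: 8,879.
Proportional shares: Becker 1,220/8,879 × $2,321,650 = 319,001.35; Dube 2,324/8,879 × $2,321,650 = 607,671.43; Kowalski 1,804/8,879 × $2,321,650 = 471,703.64; Ibarra 3,531/8,879 × $2,321,650 = 923,273.58.
Rounded to nearest $50: Becker $319,000; Dube $607,650; Kowalski $471,700; Ibarra $923,250. Sum = $2,321,600.
Difference $2,321,650 − $2,321,600 = +$50 applied to largest ownership shares (Ibarra): Ibarra becomes $923,300.

Becker: $319,000 | Dube: $607,650 | Kowalski: $471,700 | Ibarra: $923,300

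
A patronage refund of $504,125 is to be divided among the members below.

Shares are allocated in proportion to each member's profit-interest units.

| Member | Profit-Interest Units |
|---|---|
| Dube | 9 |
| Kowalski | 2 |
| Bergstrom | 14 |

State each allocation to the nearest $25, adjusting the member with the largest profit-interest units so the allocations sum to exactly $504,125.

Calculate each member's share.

Profit-interest units total: 9 + 2 + 14 = 25.
Unrounded shares: Dube 181,485.00; Kowalski 40,330.00; Bergstrom 282,310.00.
After rounding ($25): Dube $181,475; Kowalski $40,325; Bergstrom $282,300. Sum = $504,100.
Difference $504,125 − $504,100 = +$25 applied to largest profit-interest units (Bergstrom): Bergstrom becomes $282,325.

Dube: $181,475 · Kowalski: $40,325 · Bergstrom: $282,325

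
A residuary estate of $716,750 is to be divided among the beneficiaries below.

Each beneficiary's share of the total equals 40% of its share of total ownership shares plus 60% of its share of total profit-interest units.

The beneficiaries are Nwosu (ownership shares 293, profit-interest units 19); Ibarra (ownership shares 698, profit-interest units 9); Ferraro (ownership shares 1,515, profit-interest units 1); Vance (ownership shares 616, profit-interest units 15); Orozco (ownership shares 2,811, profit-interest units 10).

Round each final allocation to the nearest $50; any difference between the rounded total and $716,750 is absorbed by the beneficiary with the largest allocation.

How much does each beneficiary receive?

Ownership shares total 5,933; profit-interest units total 54.
Combined weights (40% ownership shares + 60% profit-interest units): Nwosu 0.2309; Ibarra 0.1471; Ferraro 0.1133; Vance 0.2082; Orozco 0.3006.
Proportional shares: Nwosu 165,472.51; Ibarra 105,404.41; Ferraro 81,173.14; Vance 149,225.26; Orozco 215,474.67.
After rounding ($50): Nwosu $165,450; Ibarra $105,400; Ferraro $81,150; Vance $149,250; Orozco $215,450. Sum = $716,700.
Difference $716,750 − $716,700 = +$50 applied to largest allocation (Orozco): Orozco becomes $215,500.

Nwosu: $165,450; Ibarra: $105,400; Ferraro: $81,150; Vance: $149,250; Orozco: $215,500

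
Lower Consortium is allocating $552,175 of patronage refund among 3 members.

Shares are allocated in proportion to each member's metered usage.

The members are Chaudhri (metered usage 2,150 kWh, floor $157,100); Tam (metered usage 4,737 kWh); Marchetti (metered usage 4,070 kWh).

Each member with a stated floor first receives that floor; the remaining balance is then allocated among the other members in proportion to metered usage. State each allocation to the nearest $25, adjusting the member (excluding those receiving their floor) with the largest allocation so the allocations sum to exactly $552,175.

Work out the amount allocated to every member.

Minimums first: Chaudhri $157,100. Residual $395,075.
Residual split over remaining metered usage 8,807: Tam 212,498.04 → $212,500; Marchetti 182,576.96 → $182,575.

Chaudhri: $157,100; Tam: $212,500; Marchetti: $182,575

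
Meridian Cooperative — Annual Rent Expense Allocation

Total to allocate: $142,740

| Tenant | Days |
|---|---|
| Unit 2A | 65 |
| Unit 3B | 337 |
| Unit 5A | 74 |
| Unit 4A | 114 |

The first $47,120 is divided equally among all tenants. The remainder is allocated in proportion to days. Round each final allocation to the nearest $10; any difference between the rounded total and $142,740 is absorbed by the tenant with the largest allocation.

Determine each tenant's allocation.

Equal tier: $47,120 ÷ 4 = $11,780 apiece.
Remainder $95,620 by days (total 590): Unit 2A 10,534.41 → $10,530; Unit 3B 54,616.85 → $54,620; Unit 5A 11,993.02 → $11,990; Unit 4A 18,475.73 → $18,480.
Totals: Unit 2A $11,780 + $10,530 = $22,310; Unit 3B $11,780 + $54,620 = $66,400; Unit 5A $11,780 + $11,990 = $23,770; Unit 4A $11,780 + $18,480 = $30,260.

Unit 2A: $22,310 | Unit 3B: $66,400 | Unit 5A: $23,770 | Unit 4A: $30,260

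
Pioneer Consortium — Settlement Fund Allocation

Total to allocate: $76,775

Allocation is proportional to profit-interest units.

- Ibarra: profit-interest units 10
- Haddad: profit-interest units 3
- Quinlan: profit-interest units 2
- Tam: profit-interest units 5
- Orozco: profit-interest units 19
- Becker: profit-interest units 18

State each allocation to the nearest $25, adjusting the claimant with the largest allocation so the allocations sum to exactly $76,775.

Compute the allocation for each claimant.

Profit-interest units total: 57.
Proportional shares: Ibarra 10/57 × $76,775 = 13,469.30; Haddad 3/57 × $76,775 = 4,040.79; Quinlan 2/57 × $76,775 = 2,693.86; Tam 5/57 × $76,775 = 6,734.65; Orozco 19/57 × $76,775 = 25,591.67; Becker 18/57 × $76,775 = 24,244.74.
At nearest $25: Ibarra $13,475; Haddad $4,050; Quinlan $2,700; Tam $6,725; Orozco $25,600; Becker $24,250. Sum = $76,800.
Difference $76,775 − $76,800 = −$25 applied to largest allocation (Orozco): Orozco becomes $25,575.

Ibarra: $13,475 · Haddad: $4,050 · Quinlan: $2,700 · Tam: $6,725 · Orozco: $25,575 · Becker: $24,250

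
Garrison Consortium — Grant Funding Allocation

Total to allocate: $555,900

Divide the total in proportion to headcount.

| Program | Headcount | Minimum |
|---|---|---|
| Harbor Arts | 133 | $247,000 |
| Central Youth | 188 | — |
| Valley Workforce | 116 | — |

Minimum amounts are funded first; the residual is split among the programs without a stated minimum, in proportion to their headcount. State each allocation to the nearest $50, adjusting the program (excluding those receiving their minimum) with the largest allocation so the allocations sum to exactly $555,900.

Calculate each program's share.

Harbor Arts: $247,000 · Central Youth: $191,050 · Valley Workforce: $117,850

Fund the minimums — Harbor Arts $247,000. Remaining pool $308,900.
Remaining pool split over remaining headcount 304: Central Youth 191,030.26 → $191,050; Valley Workforce 117,869.74 → $117,850.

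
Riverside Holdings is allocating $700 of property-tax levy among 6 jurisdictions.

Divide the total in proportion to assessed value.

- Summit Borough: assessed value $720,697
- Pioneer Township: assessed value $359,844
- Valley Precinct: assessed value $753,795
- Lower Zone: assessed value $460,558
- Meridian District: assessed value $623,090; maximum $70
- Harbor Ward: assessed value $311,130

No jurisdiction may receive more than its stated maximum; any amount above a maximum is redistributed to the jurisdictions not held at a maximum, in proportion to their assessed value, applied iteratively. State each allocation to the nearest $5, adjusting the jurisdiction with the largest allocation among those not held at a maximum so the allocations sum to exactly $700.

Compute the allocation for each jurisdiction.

Summit Borough: $175 · Pioneer Township: $85 · Valley Precinct: $185 · Lower Zone: $110 · Meridian District: $70 · Harbor Ward: $75

Sum of assessed value: 3,229,114.
Proportional shares (ignoring caps): Summit Borough 156.23; Pioneer Township 78.01; Valley Precinct 163.41; Lower Zone 99.84; Meridian District 135.07; Harbor Ward 67.45.
Held at cap: Meridian District ($70); remaining pool $630 reallocated over remaining assessed value 2,606,024.
Remaining shares: Summit Borough 174.23 → $175; Pioneer Township 86.99 → $85; Valley Precinct 182.23 → $180; Lower Zone 111.34 → $110; Harbor Ward 75.21 → $75.
Rounding difference +$5 applied to Valley Precinct → $185.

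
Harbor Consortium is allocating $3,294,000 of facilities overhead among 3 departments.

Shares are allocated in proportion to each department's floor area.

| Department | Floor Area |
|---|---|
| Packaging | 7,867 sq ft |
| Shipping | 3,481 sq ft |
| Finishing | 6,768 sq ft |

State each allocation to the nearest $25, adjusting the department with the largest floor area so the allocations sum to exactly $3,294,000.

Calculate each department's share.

Sum of floor area: 18,116.
Raw shares: Packaging 7,867/18,116 × $3,294,000 = 1,430,442.59; Shipping 3,481/18,116 × $3,294,000 = 632,944.03; Finishing 6,768/18,116 × $3,294,000 = 1,230,613.38.
At nearest $25: Packaging $1,430,450; Shipping $632,950; Finishing $1,230,625. Sum = $3,294,025.
Difference $3,294,000 − $3,294,025 = −$25 applied to largest floor area (Packaging): Packaging becomes $1,430,425.

Packaging: $1,430,425; Shipping: $632,950; Finishing: $1,230,625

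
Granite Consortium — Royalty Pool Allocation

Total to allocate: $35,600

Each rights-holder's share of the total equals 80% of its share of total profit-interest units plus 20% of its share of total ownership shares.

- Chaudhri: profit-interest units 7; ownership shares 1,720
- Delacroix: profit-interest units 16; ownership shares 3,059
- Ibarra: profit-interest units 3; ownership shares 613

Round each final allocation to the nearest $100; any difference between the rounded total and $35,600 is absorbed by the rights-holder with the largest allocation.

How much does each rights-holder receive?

Chaudhri: $9,900 | Delacroix: $21,600 | Ibarra: $4,100

Totals — profit-interest units 26, ownership shares 5,392.
Composite weights (80% profit-interest units + 20% ownership shares): Chaudhri 0.2792; Delacroix 0.6058; Ibarra 0.1150.
Proportional shares: Chaudhri 9,938.91; Delacroix 21,565.49; Ibarra 4,095.60.
At nearest $100: Chaudhri $9,900; Delacroix $21,600; Ibarra $4,100. Sum = $35,600.
Sum already equals the total — no adjustment.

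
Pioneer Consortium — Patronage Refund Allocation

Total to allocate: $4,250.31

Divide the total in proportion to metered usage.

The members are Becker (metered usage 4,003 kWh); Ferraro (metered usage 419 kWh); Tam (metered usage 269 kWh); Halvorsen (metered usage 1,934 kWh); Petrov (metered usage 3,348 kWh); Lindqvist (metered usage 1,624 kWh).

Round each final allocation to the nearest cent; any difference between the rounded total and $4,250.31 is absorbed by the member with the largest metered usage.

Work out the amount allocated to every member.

Metered usage total: 4,003 + 419 + 269 + 1,934 + 3,348 + 1,624 = 11,597.
Unrounded shares: Becker 1,467.1028; Ferraro 153.5638; Tam 98.5887; Halvorsen 708.8126; Petrov 1,227.0447; Lindqvist 595.1973.
After rounding (cent): Becker $1,467.10; Ferraro $153.56; Tam $98.59; Halvorsen $708.81; Petrov $1,227.04; Lindqvist $595.20. Sum = $4,250.30.
Difference $4,250.31 − $4,250.30 = +$0.01 applied to largest metered usage (Becker): Becker becomes $1,467.11.

Becker: $1,467.11 | Ferraro: $153.56 | Tam: $98.59 | Halvorsen: $708.81 | Petrov: $1,227.04 | Lindqvist: $595.20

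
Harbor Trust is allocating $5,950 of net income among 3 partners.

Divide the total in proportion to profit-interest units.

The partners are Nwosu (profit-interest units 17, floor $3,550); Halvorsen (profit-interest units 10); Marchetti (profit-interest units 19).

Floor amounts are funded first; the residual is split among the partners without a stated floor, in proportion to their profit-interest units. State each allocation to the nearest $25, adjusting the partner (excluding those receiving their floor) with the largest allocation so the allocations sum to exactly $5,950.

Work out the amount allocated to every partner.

Nwosu: $3,550 · Halvorsen: $825 · Marchetti: $1,575

Guaranteed amounts: Nwosu $3,550. Balance $2,400.
Balance split over remaining profit-interest units 29: Halvorsen 827.59 → $825; Marchetti 1,572.41 → $1,575.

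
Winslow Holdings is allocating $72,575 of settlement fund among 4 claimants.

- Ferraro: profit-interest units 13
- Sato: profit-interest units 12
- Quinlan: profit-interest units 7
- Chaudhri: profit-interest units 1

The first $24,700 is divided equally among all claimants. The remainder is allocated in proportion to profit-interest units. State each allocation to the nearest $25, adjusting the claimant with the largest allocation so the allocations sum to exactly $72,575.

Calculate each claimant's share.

$24,700 shared equally gives $6,175 per claimant.
Remainder $47,875 by profit-interest units (total 33): Ferraro 18,859.85 → $18,850; Sato 17,409.09 → $17,400; Quinlan 10,155.30 → $10,150; Chaudhri 1,450.76 → $1,450.
Rounding difference +$25 on remainder applied to Ferraro.
Totals: Ferraro $6,175 + $18,875 = $25,050; Sato $6,175 + $17,400 = $23,575; Quinlan $6,175 + $10,150 = $16,325; Chaudhri $6,175 + $1,450 = $7,625.

Ferraro: $25,050 | Sato: $23,575 | Quinlan: $16,325 | Chaudhri: $7,625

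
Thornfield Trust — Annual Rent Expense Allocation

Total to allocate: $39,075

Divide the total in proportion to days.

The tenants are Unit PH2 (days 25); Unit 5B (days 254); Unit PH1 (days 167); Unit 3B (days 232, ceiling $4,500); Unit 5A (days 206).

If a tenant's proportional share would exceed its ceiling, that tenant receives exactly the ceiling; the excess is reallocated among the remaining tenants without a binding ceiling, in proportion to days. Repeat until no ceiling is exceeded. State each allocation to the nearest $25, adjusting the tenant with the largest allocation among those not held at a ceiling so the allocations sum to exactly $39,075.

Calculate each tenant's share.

Total days = 884.
Proportional shares (ignoring caps): Unit PH2 1,105.06; Unit 5B 11,227.43; Unit PH1 7,381.82; Unit 3B 10,254.98; Unit 5A 9,105.71.
Cap binds for Unit 3B ($4,500); remaining pool $34,575 reallocated over remaining days 652.
Redistributed shares: Unit PH2 1,325.73 → $1,325; Unit 5B 13,469.40 → $13,475; Unit PH1 8,855.87 → $8,850; Unit 5A 10,924.00 → $10,925.

Unit PH2: $1,325; Unit 5B: $13,475; Unit PH1: $8,850; Unit 3B: $4,500; Unit 5A: $10,925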